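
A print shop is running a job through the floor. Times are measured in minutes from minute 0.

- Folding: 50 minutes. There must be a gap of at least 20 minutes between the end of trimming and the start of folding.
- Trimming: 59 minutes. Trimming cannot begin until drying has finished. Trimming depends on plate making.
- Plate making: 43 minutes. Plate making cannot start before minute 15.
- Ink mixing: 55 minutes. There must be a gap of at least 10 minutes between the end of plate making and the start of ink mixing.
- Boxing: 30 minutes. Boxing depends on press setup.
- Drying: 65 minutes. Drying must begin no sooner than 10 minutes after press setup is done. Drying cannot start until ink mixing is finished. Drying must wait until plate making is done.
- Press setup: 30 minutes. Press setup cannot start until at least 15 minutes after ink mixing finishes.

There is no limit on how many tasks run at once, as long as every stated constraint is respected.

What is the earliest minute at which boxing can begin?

After its own release at minute 15, plate making can start at minute 15 and finishes at minute 58.
After plate making (finishes minute 58, plus 10-minute gap → minute 68), ink mixing can start at minute 68 and finishes at minute 123.
Press setup waits on ink mixing (finishes minute 123, plus 15-minute gap → minute 138), so it starts at minute 138 and finishes at 138 + 30 = minute 168.
Boxing waits on press setup (finishes minute 168), so the earliest it can start is minute 168.

168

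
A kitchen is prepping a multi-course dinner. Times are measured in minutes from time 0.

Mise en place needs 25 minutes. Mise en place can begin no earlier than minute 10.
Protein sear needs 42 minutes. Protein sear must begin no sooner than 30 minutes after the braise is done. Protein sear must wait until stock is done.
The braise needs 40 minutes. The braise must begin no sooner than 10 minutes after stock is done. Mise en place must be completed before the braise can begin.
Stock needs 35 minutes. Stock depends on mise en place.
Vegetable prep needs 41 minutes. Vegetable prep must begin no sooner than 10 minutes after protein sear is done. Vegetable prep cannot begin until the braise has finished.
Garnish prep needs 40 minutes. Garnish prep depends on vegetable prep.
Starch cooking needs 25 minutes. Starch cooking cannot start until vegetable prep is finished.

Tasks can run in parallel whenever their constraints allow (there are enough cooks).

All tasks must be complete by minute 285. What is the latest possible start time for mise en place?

12

Starch cooking must finish by minute 285; it takes 25 minutes, so it must start by 285 − 25 = minute 260.
To finish by minute 285, garnish prep (duration 40) must start no later than minute 245.
Vegetable prep must finish in time for starch cooking (must start by minute 260); garnish prep (must start by minute 245). The tightest is minute 245, so vegetable prep must start by 245 − 41 = minute 204.
Since vegetable prep (must start by minute 204, minus 10-minute gap → minute 194) depends on it, protein sear must finish by minute 194. Backing off its 42-minute duration gives a latest start of minute 152.
The braise feeds protein sear (must start by minute 152, minus 30-minute gap → minute 122); vegetable prep (must start by minute 204). Taking the minimum, the braise must finish by minute 122 and start by 122 − 40 = minute 82.
Stock must finish in time for the braise (must start by minute 82, minus 10-minute gap → minute 72); protein sear (must start by minute 152). The tightest is minute 72, so stock must start by 72 − 35 = minute 37.
Mise en place has several dependents: stock (must start by minute 37); the braise (must start by minute 82). The earliest of those limits is minute 37, so mise en place must start by 37 − 25 = minute 12.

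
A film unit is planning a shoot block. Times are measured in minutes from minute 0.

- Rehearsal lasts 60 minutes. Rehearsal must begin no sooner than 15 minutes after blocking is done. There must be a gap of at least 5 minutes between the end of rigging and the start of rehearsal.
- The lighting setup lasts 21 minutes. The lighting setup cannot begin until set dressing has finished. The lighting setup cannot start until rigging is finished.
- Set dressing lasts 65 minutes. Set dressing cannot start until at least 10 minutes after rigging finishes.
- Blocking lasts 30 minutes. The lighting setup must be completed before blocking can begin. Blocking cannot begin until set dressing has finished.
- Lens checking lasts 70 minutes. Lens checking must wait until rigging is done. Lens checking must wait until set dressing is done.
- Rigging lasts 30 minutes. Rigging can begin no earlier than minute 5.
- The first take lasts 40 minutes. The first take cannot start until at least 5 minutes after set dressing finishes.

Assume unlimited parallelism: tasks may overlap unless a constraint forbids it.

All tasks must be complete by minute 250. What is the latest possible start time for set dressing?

Rehearsal has no dependents, so it just needs to finish by minute 250. Starting by 250 − 60 = minute 190 achieves that.
Blocking has to be done before rehearsal (must start by minute 190, minus 15-minute gap → minute 175). That means finishing by minute 175, i.e. starting by 175 − 30 = minute 145.
The lighting setup feeds into blocking (must start by minute 145); so the lighting setup must finish by minute 145 and therefore start by minute 124.
Nothing follows lens checking; the deadline of minute 250 is its only limit. It must start by 250 − 70 = minute 180.
Nothing follows the first take; the deadline of minute 250 is its only limit. It must start by 250 − 40 = minute 210.
For set dressing: the lighting setup (must start by minute 124); lens checking (must start by minute 180); blocking (must start by minute 145); the first take (must start by minute 210, minus 5-minute gap → minute 205). The most restrictive is minute 124; with a 65-minute duration, set dressing must start by minute 59.

59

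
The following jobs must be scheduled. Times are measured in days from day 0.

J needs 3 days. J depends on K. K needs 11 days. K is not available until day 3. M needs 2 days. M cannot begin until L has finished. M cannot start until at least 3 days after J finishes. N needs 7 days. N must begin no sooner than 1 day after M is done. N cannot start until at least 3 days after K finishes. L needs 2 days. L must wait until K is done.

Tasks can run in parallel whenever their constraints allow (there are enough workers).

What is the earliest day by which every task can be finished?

K waits on its own release at day 3, so it starts at day 3 and finishes at 3 + 11 = day 14.
L cannot begin until K (finishes day 14). It runs from day 14 to 14 + 2 = day 16.
After K (finishes day 14), J can start at day 14 and finishes at day 17.
For M: L (finishes day 16); J (finishes day 17, plus 3-day gap → day 20). Taking the maximum gives a start of day 20, and it finishes at 20 + 2 = day 22.
N has to wait for M (finishes day 22, plus 1-day gap → day 23); K (finishes day 14, plus 3-day gap → day 17). The latest of these is day 23, so N runs day 23 to 23 + 7 = day 30.
All tasks are finished once the last one completes. Finish times: J at 17, K at 14, L at 16, M at 22, N at 30. The latest is day 30.

30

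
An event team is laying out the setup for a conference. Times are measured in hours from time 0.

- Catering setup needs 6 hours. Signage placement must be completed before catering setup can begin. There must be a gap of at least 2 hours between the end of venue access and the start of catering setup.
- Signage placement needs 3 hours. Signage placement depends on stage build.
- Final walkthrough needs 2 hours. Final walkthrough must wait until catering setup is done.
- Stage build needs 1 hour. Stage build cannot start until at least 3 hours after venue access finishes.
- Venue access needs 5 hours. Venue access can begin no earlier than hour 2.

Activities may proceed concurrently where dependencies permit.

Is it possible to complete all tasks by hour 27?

After its own release at hour 2, venue access can start at hour 2 and finishes at hour 7.
After venue access (finishes hour 7, plus 3-hour gap → hour 10), stage build can start at hour 10 and finishes at hour 11.
After stage build (finishes hour 11), signage placement can start at hour 11 and finishes at hour 14.
Catering setup needs all of signage placement (finishes hour 14); venue access (finishes hour 7, plus 2-hour gap → hour 9). That puts its earliest start at hour 14; it finishes at 14 + 6 = hour 20.
Final walkthrough waits on catering setup (finishes hour 20), so it starts at hour 20 and finishes at 20 + 2 = hour 22.
Every task is finished by hour 22, which is no later than the deadline of 27, so the schedule is feasible.

Yes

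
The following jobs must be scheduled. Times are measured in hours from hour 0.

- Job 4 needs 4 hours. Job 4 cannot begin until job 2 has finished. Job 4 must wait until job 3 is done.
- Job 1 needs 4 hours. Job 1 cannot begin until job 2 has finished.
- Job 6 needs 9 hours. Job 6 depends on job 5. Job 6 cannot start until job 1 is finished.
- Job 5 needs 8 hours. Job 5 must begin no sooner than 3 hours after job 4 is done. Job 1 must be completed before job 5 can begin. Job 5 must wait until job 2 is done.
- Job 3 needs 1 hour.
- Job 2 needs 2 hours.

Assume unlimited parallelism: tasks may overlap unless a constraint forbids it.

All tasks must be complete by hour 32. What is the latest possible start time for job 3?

To finish by hour 32, job 6 (duration 9) must start no later than hour 23.
Job 5 feeds into job 6 (must start by hour 23); so job 5 must finish by hour 23 and therefore start by hour 15.
Job 4 feeds into job 5 (must start by hour 15, minus 3-hour gap → hour 12); so job 4 must finish by hour 12 and therefore start by hour 8.
Since job 4 (must start by hour 8) depends on it, job 3 must finish by hour 8. Backing off its 1-hour duration gives a latest start of hour 7.

7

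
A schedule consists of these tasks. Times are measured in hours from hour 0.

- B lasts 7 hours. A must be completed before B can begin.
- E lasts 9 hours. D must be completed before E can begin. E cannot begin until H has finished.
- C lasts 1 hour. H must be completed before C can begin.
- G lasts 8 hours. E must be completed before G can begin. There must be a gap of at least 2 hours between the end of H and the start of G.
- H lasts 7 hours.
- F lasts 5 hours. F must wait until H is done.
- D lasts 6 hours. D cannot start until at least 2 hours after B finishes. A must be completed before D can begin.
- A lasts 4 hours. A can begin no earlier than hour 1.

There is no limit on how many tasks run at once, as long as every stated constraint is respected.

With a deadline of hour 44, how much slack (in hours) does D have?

7

After its own release at hour 1, A can start at hour 1 and finishes at hour 5.
After A (finishes hour 5), B can start at hour 5 and finishes at hour 12.
D needs all of B (finishes hour 12, plus 2-hour gap → hour 14); A (finishes hour 5). That puts its earliest start at hour 14; it finishes at 14 + 6 = hour 20.

Working backward from the deadline:
Nothing follows G; the deadline of hour 44 is its only limit. It must start by 44 − 8 = hour 36.
E has to be done before G (must start by hour 36). That means finishing by hour 36, i.e. starting by 36 − 9 = hour 27.
D feeds into E (must start by hour 27); so D must finish by hour 27 and therefore start by hour 21.
So D can start as early as hour 14 and as late as hour 21, giving 21 − 14 = 7 hours of slack.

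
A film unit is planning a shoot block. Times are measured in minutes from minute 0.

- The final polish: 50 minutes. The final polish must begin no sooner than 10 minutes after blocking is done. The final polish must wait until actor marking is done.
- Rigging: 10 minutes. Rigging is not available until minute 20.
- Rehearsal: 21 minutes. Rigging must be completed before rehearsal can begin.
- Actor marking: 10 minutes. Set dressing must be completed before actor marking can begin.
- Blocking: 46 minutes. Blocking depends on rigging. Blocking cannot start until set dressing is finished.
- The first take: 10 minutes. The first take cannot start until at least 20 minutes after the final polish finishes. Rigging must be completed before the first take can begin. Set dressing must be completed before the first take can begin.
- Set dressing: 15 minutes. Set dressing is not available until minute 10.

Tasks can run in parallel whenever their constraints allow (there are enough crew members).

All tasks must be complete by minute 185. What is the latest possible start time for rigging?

39

The first take must finish by minute 185; it takes 10 minutes, so it must start by 185 − 10 = minute 175.
The final polish has to be done before the first take (must start by minute 175, minus 20-minute gap → minute 155). That means finishing by minute 155, i.e. starting by 155 − 50 = minute 105.
Blocking must finish before the final polish (must start by minute 105, minus 10-minute gap → minute 95). With a 46-minute duration, blocking must start by 95 − 46 = minute 49.
Nothing follows rehearsal; the deadline of minute 185 is its only limit. It must start by 185 − 21 = minute 164.
Rigging must finish in time for blocking (must start by minute 49); rehearsal (must start by minute 164); the first take (must start by minute 175). The tightest is minute 49, so rigging must start by 49 − 10 = minute 39.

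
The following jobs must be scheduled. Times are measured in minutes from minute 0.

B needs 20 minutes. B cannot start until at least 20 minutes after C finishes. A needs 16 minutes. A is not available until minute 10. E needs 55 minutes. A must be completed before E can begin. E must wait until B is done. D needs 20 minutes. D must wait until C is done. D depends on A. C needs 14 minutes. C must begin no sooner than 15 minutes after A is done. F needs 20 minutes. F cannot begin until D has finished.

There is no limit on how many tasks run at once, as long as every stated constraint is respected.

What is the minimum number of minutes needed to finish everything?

150

A waits on its own release at minute 10, so it starts at minute 10 and finishes at 10 + 16 = minute 26.
C waits on A (finishes minute 26, plus 15-minute gap → minute 41), so it starts at minute 41 and finishes at 41 + 14 = minute 55.
D has to wait for C (finishes minute 55); A (finishes minute 26). The latest of these is minute 55, so D runs minute 55 to 55 + 20 = minute 75.
F waits on D (finishes minute 75), so it starts at minute 75 and finishes at 75 + 20 = minute 95.
B cannot begin until C (finishes minute 55, plus 20-minute gap → minute 75). It runs from minute 75 to 75 + 20 = minute 95.
E has to wait for A (finishes minute 26); B (finishes minute 95). The latest of these is minute 95, so E runs minute 95 to 95 + 55 = minute 150.
All tasks are finished once the last one completes. Finish times: A at 26, B at 95, C at 55, D at 75, E at 150, F at 95. The latest is minute 150.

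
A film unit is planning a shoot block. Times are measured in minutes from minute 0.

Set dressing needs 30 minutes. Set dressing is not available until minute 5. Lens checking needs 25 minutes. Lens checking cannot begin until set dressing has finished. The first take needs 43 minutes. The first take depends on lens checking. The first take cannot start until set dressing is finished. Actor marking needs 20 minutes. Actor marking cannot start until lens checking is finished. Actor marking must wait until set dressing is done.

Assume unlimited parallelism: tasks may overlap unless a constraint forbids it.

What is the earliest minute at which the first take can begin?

After its own release at minute 5, set dressing can start at minute 5 and finishes at minute 35.
Lens checking waits on set dressing (finishes minute 35), so it starts at minute 35 and finishes at 35 + 25 = minute 60.
The first take waits on lens checking (finishes minute 60); set dressing (finishes minute 35). The latest of these is minute 60, which is the earliest the first take can start.

60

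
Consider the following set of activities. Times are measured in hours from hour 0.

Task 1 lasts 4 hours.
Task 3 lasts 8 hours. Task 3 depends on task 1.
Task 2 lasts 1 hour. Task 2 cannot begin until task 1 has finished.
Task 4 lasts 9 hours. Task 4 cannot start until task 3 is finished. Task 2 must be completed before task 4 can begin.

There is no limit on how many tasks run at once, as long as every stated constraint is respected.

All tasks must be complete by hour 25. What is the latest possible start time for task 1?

Task 4 must finish by hour 25; it takes 9 hours, so it must start by 25 − 9 = hour 16.
Task 2 must finish before task 4 (must start by hour 16). With a 1-hour duration, task 2 must start by 16 − 1 = hour 15.
Task 3 must finish before task 4 (must start by hour 16). With an 8-hour duration, task 3 must start by 16 − 8 = hour 8.
Task 1 feeds task 2 (must start by hour 15); task 3 (must start by hour 8). Taking the minimum, task 1 must finish by hour 8 and start by 8 − 4 = hour 4.

4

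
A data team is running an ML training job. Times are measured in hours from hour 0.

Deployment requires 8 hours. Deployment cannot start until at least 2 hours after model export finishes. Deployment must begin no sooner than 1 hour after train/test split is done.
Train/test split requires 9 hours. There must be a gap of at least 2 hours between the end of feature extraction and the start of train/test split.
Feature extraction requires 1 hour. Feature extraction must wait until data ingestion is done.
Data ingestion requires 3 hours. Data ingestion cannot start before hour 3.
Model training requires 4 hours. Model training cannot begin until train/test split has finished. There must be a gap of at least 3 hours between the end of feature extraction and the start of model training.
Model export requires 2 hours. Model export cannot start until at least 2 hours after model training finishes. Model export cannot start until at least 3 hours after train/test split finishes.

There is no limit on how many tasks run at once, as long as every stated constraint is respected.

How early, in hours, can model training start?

After its own release at hour 3, data ingestion can start at hour 3 and finishes at hour 6.
After data ingestion (finishes hour 6), feature extraction can start at hour 6 and finishes at hour 7.
Train/test split waits on feature extraction (finishes hour 7, plus 2-hour gap → hour 9), so it starts at hour 9 and finishes at 9 + 9 = hour 18.
Model training waits on train/test split (finishes hour 18); feature extraction (finishes hour 7, plus 3-hour gap → hour 10). The latest of these is hour 18, which is the earliest model training can start.

18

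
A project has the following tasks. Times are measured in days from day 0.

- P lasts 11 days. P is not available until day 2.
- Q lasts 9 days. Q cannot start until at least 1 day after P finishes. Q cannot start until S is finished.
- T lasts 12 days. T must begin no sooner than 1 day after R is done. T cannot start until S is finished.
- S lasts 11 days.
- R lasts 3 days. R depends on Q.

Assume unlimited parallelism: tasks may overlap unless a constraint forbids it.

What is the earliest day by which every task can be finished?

S can start immediately at day 0; it finishes at day 11.
P waits on its own release at day 2, so it starts at day 2 and finishes at 2 + 11 = day 13.
Q needs all of P (finishes day 13, plus 1-day gap → day 14); S (finishes day 11). That puts its earliest start at day 14; it finishes at 14 + 9 = day 23.
After Q (finishes day 23), R can start at day 23 and finishes at day 26.
T needs all of R (finishes day 26, plus 1-day gap → day 27); S (finishes day 11). That puts its earliest start at day 27; it finishes at 27 + 12 = day 39.
All tasks are finished once the last one completes. Finish times: P at 13, Q at 23, R at 26, S at 11, T at 39. The latest is day 39.

39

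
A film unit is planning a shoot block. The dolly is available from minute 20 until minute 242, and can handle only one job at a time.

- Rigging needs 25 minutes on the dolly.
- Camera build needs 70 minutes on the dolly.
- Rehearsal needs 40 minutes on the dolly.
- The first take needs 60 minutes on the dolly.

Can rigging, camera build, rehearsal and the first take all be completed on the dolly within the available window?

The dolly window is 242 − 20 = 222 minutes.
Running back to back, the jobs need 25 + 70 + 40 + 60 = 195 minutes on the dolly.
Since 195 ≤ 222, they fit within the window.

Yes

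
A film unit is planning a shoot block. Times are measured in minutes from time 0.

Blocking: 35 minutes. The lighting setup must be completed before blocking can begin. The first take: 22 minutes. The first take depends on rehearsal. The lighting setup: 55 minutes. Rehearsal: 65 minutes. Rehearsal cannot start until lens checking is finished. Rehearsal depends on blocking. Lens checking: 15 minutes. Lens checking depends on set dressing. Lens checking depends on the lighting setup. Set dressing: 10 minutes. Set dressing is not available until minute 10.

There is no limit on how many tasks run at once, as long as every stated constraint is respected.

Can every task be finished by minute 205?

Yes

The lighting setup can start immediately at minute 0; it finishes at minute 55.
Blocking waits on the lighting setup (finishes minute 55), so it starts at minute 55 and finishes at 55 + 35 = minute 90.
After its own release at minute 10, set dressing can start at minute 10 and finishes at minute 20.
Lens checking cannot start until set dressing (finishes minute 20); the lighting setup (finishes minute 55). The controlling bound is minute 55, so lens checking finishes at 55 + 15 = minute 70.
Rehearsal cannot start until lens checking (finishes minute 70); blocking (finishes minute 90). The controlling bound is minute 90, so rehearsal finishes at 90 + 65 = minute 155.
The first take waits on rehearsal (finishes minute 155), so it starts at minute 155 and finishes at 155 + 22 = minute 177.
Every task is finished by minute 177, which is no later than the deadline of 205, so the schedule is feasible.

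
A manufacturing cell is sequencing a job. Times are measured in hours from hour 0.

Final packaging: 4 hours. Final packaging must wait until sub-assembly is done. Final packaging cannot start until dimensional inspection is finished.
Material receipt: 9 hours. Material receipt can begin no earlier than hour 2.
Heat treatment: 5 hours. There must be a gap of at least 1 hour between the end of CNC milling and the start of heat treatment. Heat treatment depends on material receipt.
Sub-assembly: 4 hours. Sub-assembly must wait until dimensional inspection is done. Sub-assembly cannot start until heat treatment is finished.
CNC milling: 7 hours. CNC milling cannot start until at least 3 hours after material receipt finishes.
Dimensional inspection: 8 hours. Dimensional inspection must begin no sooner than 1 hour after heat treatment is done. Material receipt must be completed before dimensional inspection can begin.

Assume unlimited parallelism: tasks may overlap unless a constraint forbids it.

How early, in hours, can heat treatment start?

After its own release at hour 2, material receipt can start at hour 2 and finishes at hour 11.
CNC milling cannot begin until material receipt (finishes hour 11, plus 3-hour gap → hour 14). It runs from hour 14 to 14 + 7 = hour 21.
Heat treatment waits on CNC milling (finishes hour 21, plus 1-hour gap → hour 22); material receipt (finishes hour 11). The latest of these is hour 22, which is the earliest heat treatment can start.

22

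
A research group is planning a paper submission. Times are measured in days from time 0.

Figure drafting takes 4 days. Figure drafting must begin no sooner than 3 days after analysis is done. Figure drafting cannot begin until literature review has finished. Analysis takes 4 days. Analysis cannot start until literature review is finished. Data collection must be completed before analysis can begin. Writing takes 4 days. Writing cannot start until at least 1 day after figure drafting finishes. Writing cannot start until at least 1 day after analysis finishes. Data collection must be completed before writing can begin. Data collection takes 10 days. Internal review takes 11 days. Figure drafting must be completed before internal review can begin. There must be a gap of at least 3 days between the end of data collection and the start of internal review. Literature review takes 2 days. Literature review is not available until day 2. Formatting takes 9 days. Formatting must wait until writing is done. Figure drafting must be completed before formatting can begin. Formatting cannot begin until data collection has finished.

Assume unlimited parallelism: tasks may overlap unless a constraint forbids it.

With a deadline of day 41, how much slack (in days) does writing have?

Data collection can start immediately at day 0; it finishes at day 10.
Literature review waits on its own release at day 2, so it starts at day 2 and finishes at 2 + 2 = day 4.
Analysis has to wait for literature review (finishes day 4); data collection (finishes day 10). The latest of these is day 10, so analysis runs day 10 to 10 + 4 = day 14.
Figure drafting has to wait for analysis (finishes day 14, plus 3-day gap → day 17); literature review (finishes day 4). The latest of these is day 17, so figure drafting runs day 17 to 17 + 4 = day 21.
For writing: figure drafting (finishes day 21, plus 1-day gap → day 22); analysis (finishes day 14, plus 1-day gap → day 15); data collection (finishes day 10). Taking the maximum gives a start of day 22, and it finishes at 22 + 4 = day 26.

Working backward from the deadline:
Formatting must finish by day 41; it takes 9 days, so it must start by 41 − 9 = day 32.
Writing feeds into formatting (must start by day 32); so writing must finish by day 32 and therefore start by day 28.
So writing can start as early as day 22 and as late as day 28, giving 28 − 22 = 6 days of slack.

6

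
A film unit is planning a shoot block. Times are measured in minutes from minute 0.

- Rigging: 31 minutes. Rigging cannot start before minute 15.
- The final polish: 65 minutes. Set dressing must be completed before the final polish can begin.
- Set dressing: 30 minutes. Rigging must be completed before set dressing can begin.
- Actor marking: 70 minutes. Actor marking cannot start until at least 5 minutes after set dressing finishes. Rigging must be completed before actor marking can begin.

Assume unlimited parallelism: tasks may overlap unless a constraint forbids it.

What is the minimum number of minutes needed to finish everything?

Rigging cannot begin until its own release at minute 15. It runs from minute 15 to 15 + 31 = minute 46.
Set dressing cannot begin until rigging (finishes minute 46). It runs from minute 46 to 46 + 30 = minute 76.
The final polish waits on set dressing (finishes minute 76), so it starts at minute 76 and finishes at 76 + 65 = minute 141.
Actor marking needs all of set dressing (finishes minute 76, plus 5-minute gap → minute 81); rigging (finishes minute 46). That puts its earliest start at minute 81; it finishes at 81 + 70 = minute 151.
All tasks are finished once the last one completes. Finish times: Rigging at 46, Set dressing at 76, Actor marking at 151, The final polish at 141. The latest is minute 151.

151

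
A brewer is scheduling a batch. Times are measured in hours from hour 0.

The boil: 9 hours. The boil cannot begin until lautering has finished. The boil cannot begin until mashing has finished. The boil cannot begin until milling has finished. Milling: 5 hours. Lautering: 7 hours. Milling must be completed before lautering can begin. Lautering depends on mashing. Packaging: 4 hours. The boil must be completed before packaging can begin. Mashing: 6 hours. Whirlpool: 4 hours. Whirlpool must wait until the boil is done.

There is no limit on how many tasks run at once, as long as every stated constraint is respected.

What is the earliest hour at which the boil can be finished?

Mashing has no prerequisites, so it starts at hour 0 and finishes at hour 6.
Milling can start immediately at hour 0; it finishes at hour 5.
Lautering needs all of milling (finishes hour 5); mashing (finishes hour 6). That puts its earliest start at hour 6; it finishes at 6 + 7 = hour 13.
The boil cannot start until lautering (finishes hour 13); mashing (finishes hour 6); milling (finishes hour 5). The controlling bound is hour 13, so the boil finishes at 13 + 9 = hour 22.

22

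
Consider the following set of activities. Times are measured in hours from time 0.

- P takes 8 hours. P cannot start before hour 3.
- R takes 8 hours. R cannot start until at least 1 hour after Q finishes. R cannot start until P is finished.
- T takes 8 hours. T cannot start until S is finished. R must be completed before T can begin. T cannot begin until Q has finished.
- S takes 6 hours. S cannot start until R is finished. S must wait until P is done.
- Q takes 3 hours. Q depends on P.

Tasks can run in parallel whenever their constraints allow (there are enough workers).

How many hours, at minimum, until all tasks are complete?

P cannot begin until its own release at hour 3. It runs from hour 3 to 3 + 8 = hour 11.
After P (finishes hour 11), Q can start at hour 11 and finishes at hour 14.
R needs all of Q (finishes hour 14, plus 1-hour gap → hour 15); P (finishes hour 11). That puts its earliest start at hour 15; it finishes at 15 + 8 = hour 23.
S has to wait for R (finishes hour 23); P (finishes hour 11). The latest of these is hour 23, so S runs hour 23 to 23 + 6 = hour 29.
For T: S (finishes hour 29); R (finishes hour 23); Q (finishes hour 14). Taking the maximum gives a start of hour 29, and it finishes at 29 + 8 = hour 37.
All tasks are finished once the last one completes. Finish times: P at 11, Q at 14, R at 23, S at 29, T at 37. The latest is hour 37.

37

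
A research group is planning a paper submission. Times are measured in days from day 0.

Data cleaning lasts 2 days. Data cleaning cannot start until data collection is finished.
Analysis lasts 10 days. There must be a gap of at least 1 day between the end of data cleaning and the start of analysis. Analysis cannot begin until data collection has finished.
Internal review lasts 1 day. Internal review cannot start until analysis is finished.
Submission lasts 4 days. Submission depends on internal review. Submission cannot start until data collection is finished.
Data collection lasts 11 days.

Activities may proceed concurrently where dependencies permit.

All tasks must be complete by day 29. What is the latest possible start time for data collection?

0

To finish by day 29, submission (duration 4) must start no later than day 25.
Since submission (must start by day 25) depends on it, internal review must finish by day 25. Backing off its 1-day duration gives a latest start of day 24.
Analysis feeds into internal review (must start by day 24); so analysis must finish by day 24 and therefore start by day 14.
Data cleaning must finish before analysis (must start by day 14, minus 1-day gap → day 13). With a 2-day duration, data cleaning must start by 13 − 2 = day 11.
For data collection: data cleaning (must start by day 11); analysis (must start by day 14); submission (must start by day 25). The most restrictive is day 11; with an 11-day duration, data collection must start by day 0.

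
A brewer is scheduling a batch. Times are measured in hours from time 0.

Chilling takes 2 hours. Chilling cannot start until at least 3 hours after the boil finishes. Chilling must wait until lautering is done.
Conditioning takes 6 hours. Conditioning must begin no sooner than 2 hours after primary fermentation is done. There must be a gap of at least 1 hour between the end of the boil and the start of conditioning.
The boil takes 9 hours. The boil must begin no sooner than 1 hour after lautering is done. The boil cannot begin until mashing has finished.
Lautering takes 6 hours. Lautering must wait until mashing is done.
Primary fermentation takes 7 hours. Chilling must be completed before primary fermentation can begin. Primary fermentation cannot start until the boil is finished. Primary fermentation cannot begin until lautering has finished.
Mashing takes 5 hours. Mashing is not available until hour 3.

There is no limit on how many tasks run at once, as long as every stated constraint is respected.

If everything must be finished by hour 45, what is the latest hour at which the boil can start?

To finish by hour 45, conditioning (duration 6) must start no later than hour 39.
Since conditioning (must start by hour 39, minus 2-hour gap → hour 37) depends on it, primary fermentation must finish by hour 37. Backing off its 7-hour duration gives a latest start of hour 30.
Chilling feeds into primary fermentation (must start by hour 30); so chilling must finish by hour 30 and therefore start by hour 28.
The boil must finish in time for chilling (must start by hour 28, minus 3-hour gap → hour 25); primary fermentation (must start by hour 30); conditioning (must start by hour 39, minus 1-hour gap → hour 38). The tightest is hour 25, so the boil must start by 25 − 9 = hour 16.

16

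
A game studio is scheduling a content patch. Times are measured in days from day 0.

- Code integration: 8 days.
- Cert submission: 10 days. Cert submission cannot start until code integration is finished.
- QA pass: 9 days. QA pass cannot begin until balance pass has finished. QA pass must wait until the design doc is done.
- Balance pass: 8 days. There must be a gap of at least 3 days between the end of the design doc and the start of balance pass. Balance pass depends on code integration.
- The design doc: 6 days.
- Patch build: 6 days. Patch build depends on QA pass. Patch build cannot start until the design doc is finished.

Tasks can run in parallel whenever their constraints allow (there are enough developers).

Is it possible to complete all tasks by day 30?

Code integration can start immediately at day 0; it finishes at day 8.
Cert submission cannot begin until code integration (finishes day 8). It runs from day 8 to 8 + 10 = day 18.
The design doc has no prerequisites, so it starts at day 0 and finishes at day 6.
For balance pass: the design doc (finishes day 6, plus 3-day gap → day 9); code integration (finishes day 8). Taking the maximum gives a start of day 9, and it finishes at 9 + 8 = day 17.
QA pass needs all of balance pass (finishes day 17); the design doc (finishes day 6). That puts its earliest start at day 17; it finishes at 17 + 9 = day 26.
Patch build needs all of QA pass (finishes day 26); the design doc (finishes day 6). That puts its earliest start at day 26; it finishes at 26 + 6 = day 32.
The earliest everything can be done is day 32, which is after the deadline of 30, so it is not possible.

No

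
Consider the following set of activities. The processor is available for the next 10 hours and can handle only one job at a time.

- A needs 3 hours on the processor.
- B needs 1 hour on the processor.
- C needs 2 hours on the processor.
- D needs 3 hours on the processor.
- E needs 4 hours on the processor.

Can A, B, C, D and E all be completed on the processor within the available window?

No

Running back to back, the jobs need 3 + 1 + 2 + 3 + 4 = 13 hours on the processor.
Since 13 > 10, they cannot all fit.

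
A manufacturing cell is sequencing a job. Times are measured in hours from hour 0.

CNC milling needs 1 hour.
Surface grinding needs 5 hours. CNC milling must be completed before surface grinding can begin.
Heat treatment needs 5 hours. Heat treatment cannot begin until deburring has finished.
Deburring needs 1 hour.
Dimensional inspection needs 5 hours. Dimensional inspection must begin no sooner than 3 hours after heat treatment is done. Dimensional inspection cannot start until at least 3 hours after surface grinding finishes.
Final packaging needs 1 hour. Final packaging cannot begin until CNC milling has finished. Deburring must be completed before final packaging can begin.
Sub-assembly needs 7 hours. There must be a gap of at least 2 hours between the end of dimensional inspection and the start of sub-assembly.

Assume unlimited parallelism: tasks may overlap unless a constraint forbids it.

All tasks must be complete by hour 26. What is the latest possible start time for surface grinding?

Sub-assembly has no dependents, so it just needs to finish by hour 26. Starting by 26 − 7 = hour 19 achieves that.
Dimensional inspection feeds into sub-assembly (must start by hour 19, minus 2-hour gap → hour 17); so dimensional inspection must finish by hour 17 and therefore start by hour 12.
Surface grinding feeds into dimensional inspection (must start by hour 12, minus 3-hour gap → hour 9); so surface grinding must finish by hour 9 and therefore start by hour 4.

4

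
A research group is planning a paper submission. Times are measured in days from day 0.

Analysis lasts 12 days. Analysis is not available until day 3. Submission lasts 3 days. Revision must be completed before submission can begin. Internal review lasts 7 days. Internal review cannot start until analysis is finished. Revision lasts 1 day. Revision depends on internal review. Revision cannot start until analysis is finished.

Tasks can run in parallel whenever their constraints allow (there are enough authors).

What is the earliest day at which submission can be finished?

After its own release at day 3, analysis can start at day 3 and finishes at day 15.
Internal review waits on analysis (finishes day 15), so it starts at day 15 and finishes at 15 + 7 = day 22.
Revision needs all of internal review (finishes day 22); analysis (finishes day 15). That puts its earliest start at day 22; it finishes at 22 + 1 = day 23.
Submission cannot begin until revision (finishes day 23). It runs from day 23 to 23 + 3 = day 26.

26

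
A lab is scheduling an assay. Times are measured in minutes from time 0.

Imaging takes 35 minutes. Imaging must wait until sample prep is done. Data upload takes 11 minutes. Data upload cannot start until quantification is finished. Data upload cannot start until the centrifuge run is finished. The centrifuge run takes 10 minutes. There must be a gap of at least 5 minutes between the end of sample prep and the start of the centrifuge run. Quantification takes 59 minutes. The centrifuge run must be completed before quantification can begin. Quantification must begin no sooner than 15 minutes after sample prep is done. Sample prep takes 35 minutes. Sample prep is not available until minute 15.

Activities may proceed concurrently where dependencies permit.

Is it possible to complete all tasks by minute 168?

After its own release at minute 15, sample prep can start at minute 15 and finishes at minute 50.
Imaging waits on sample prep (finishes minute 50), so it starts at minute 50 and finishes at 50 + 35 = minute 85.
After sample prep (finishes minute 50, plus 5-minute gap → minute 55), the centrifuge run can start at minute 55 and finishes at minute 65.
Quantification has to wait for the centrifuge run (finishes minute 65); sample prep (finishes minute 50, plus 15-minute gap → minute 65). The latest of these is minute 65, so quantification runs minute 65 to 65 + 59 = minute 124.
Data upload cannot start until quantification (finishes minute 124); the centrifuge run (finishes minute 65). The controlling bound is minute 124, so data upload finishes at 124 + 11 = minute 135.
Every task is finished by minute 135, which is no later than the deadline of 168, so the schedule is feasible.

Yes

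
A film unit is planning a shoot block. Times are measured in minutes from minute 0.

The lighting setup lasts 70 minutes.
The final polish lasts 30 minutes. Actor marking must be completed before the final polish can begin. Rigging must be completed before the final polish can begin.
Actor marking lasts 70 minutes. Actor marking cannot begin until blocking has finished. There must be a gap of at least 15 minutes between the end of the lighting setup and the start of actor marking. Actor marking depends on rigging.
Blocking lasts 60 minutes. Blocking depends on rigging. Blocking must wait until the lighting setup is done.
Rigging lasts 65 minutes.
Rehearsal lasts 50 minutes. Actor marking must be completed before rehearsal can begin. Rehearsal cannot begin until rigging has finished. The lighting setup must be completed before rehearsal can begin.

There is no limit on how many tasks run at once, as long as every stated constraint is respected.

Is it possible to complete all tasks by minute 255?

Nothing blocks the lighting setup, so it runs from minute 0 to minute 70.
Rigging can start immediately at minute 0; it finishes at minute 65.
Blocking cannot start until rigging (finishes minute 65); the lighting setup (finishes minute 70). The controlling bound is minute 70, so blocking finishes at 70 + 60 = minute 130.
Actor marking has to wait for blocking (finishes minute 130); the lighting setup (finishes minute 70, plus 15-minute gap → minute 85); rigging (finishes minute 65). The latest of these is minute 130, so actor marking runs minute 130 to 130 + 70 = minute 200.
The final polish has to wait for actor marking (finishes minute 200); rigging (finishes minute 65). The latest of these is minute 200, so the final polish runs minute 200 to 200 + 30 = minute 230.
Rehearsal needs all of actor marking (finishes minute 200); rigging (finishes minute 65); the lighting setup (finishes minute 70). That puts its earliest start at minute 200; it finishes at 200 + 50 = minute 250.
Every task is finished by minute 250, which is no later than the deadline of 255, so the schedule is feasible.

Yes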